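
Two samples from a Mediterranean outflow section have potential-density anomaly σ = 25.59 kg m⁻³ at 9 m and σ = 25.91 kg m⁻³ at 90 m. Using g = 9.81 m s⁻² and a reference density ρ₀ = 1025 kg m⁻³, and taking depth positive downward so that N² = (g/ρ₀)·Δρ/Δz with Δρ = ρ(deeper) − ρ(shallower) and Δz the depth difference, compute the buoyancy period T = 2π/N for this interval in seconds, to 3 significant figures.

1.02 × 10³ s

Δρ = 1025.91 − 1025.59 = 0.32 kg m⁻³ over Δz = 90 − 9 = 81 m.
N² = (9.81/1025) × (0.32/81) = 3.7810 × 10⁻⁵ s⁻².
N = √(3.7810 × 10⁻⁵) = 6.1490 × 10⁻³ rad s⁻¹, so T = 2π/N = 1.0218 × 10³ s ≈ 1.02 × 10³ s.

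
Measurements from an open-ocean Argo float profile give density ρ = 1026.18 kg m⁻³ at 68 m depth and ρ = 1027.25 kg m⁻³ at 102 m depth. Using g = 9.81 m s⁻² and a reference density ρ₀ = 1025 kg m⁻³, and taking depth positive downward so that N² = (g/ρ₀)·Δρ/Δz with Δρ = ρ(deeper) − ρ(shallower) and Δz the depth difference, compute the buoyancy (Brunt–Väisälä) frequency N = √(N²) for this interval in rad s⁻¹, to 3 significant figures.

0.0174 rad s⁻¹

Δρ = 1027.25 − 1026.18 = 1.07 kg m⁻³ over Δz = 102 − 68 = 34 m.
N² = (9.81/1025) × (1.07/34) = 3.0120 × 10⁻⁴ s⁻².
N = √(3.0120 × 10⁻⁴) = 0.017355 rad s⁻¹ ≈ 0.0174 rad s⁻¹.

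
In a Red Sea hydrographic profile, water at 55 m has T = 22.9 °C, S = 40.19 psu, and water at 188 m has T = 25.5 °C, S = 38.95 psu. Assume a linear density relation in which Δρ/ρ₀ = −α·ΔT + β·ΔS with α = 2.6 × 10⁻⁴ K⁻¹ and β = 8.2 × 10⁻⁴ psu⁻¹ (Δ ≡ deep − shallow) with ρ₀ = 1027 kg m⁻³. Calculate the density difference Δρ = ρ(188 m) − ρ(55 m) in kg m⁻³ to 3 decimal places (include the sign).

ΔT = +2.6 K, ΔS = -1.24 psu (deep − shallow).
Δρ/ρ₀ = −(2.6 × 10⁻⁴)(+2.6) + (8.2 × 10⁻⁴)(-1.24) = -1.6928 × 10⁻³.
Δρ = 1027 × (-1.6928 × 10⁻³) = -1.739 kg m⁻³.
Negative Δρ: lighter below, statically unstable.

-1.739 kg m⁻³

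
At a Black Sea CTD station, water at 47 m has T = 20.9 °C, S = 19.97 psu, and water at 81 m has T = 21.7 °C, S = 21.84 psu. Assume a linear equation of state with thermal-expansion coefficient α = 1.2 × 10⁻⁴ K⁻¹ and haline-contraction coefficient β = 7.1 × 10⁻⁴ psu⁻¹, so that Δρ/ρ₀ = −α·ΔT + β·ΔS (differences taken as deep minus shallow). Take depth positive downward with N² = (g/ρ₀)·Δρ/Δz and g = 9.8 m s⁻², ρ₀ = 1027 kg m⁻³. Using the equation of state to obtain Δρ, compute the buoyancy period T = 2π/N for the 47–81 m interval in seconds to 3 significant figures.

ΔT = +0.8 K, ΔS = +1.87 psu (deep − shallow).
Δρ/ρ₀ = −αΔT + βΔS = -9.60 × 10⁻⁵ + 1.3277 × 10⁻³ = 1.2317 × 10⁻³, so Δρ ≈ 1.265 kg m⁻³.
N² = (g/ρ₀)·Δρ/Δz = g·(Δρ/ρ₀)/Δz = 9.8 × 1.2317 × 10⁻³ / 34 = 3.5502 × 10⁻⁴ s⁻².
N = √(3.5502 × 10⁻⁴) = 0.018842 rad s⁻¹ → T = 2π/N = 333.47 s ≈ 333 s.

333 s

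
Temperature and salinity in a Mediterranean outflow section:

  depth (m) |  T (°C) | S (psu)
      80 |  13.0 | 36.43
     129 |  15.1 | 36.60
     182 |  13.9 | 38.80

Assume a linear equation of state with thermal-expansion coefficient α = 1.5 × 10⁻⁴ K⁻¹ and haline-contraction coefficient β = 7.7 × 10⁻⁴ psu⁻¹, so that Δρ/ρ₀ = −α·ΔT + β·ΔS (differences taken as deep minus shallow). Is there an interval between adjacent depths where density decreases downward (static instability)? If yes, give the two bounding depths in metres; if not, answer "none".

Evaluate Δρ/ρ₀ = −αΔT + βΔS across each adjacent pair:
  80–129 m: −αΔT+βΔS = −(1.5 × 10⁻⁴)(+2.1)+(7.7 × 10⁻⁴)(+0.17) = -1.8 × 10⁻⁴ → UNSTABLE
  129–182 m: −αΔT+βΔS = −(1.5 × 10⁻⁴)(-1.2)+(7.7 × 10⁻⁴)(+2.20) = 1.9 × 10⁻³ → stable
The 80–129 m interval has Δρ < 0: lighter water underlies denser water.

80–129 m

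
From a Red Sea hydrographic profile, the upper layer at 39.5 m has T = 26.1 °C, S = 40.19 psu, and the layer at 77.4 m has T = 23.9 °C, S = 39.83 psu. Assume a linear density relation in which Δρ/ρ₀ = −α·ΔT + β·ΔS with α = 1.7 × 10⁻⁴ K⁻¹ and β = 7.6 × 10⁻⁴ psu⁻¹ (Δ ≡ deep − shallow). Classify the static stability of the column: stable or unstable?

stable

ΔT = 23.9 − 26.1 = -2.2 K and ΔS = 39.83 − 40.19 = -0.36 psu (deep − shallow).
−αΔT = 3.74 × 10⁻⁴; βΔS = -2.736 × 10⁻⁴; sum Δρ/ρ₀ = 1.004 × 10⁻⁴.
Δρ/ρ₀ > 0, so Δρ > 0: deeper water is denser → statically stable.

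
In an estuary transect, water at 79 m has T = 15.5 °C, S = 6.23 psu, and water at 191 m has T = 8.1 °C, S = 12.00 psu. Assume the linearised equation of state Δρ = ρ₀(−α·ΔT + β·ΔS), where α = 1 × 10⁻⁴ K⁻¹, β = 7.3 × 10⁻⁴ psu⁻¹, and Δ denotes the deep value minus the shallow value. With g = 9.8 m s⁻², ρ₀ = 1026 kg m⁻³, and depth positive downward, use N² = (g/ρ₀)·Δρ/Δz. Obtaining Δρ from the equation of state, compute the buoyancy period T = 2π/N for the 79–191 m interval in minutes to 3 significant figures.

ΔT = -7.4 K, ΔS = +5.77 psu (deep − shallow).
Δρ/ρ₀ = −αΔT + βΔS = 7.40 × 10⁻⁴ + 4.2121 × 10⁻³ = 4.9521 × 10⁻³, so Δρ ≈ 5.081 kg m⁻³.
N² = (g/ρ₀)·Δρ/Δz = g·(Δρ/ρ₀)/Δz = 9.8 × 4.9521 × 10⁻³ / 112 = 4.3331 × 10⁻⁴ s⁻².
N = √(4.3331 × 10⁻⁴) = 0.020816 rad s⁻¹ → T = 2π/N = 301.84 s = 5.0307 min ≈ 5.03 min.

5.03 min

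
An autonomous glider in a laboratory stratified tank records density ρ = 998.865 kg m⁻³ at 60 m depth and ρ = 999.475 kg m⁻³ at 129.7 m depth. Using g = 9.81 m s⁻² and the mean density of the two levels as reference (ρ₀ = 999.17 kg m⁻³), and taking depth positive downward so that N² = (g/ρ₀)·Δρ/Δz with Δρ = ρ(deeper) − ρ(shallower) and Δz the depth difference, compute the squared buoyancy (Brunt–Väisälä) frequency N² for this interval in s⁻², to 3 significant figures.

8.59 × 10⁻⁵ s⁻²

Δρ = 999.475 − 998.865 = 0.610 kg m⁻³ over Δz = 129.7 − 60 = 69.7 m.
N² = (9.81/999.17) × (0.610/69.7) = 8.5926 × 10⁻⁵ s⁻² ≈ 8.59 × 10⁻⁵ s⁻².
Since Δρ > 0 the layer is stably stratified.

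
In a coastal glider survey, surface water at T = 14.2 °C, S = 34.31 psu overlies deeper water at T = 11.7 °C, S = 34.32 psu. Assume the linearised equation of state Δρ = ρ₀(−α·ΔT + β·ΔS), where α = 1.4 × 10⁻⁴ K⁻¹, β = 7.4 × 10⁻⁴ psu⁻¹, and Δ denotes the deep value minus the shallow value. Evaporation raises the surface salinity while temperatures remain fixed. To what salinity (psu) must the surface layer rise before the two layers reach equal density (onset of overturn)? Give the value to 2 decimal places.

34.79 psu

Neutral buoyancy requires −α(T_deep − T_surf) + β(S_deep − S_surf′) = 0.
S_surf′ = S_deep − (α/β)·ΔT = 34.32 − (1.4 × 10⁻⁴/7.4 × 10⁻⁴)·(-2.5) = 34.7930 psu.
Increase required: 34.7930 − 34.31 = 0.4830 psu.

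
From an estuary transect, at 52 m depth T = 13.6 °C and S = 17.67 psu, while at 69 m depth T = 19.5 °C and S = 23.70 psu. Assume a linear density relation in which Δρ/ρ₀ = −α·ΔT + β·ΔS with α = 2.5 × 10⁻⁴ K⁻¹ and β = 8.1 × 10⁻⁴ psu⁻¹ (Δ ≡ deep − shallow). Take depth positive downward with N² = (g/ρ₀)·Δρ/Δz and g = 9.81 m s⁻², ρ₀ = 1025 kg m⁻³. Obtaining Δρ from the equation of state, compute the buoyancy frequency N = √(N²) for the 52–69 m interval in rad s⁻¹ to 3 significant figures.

0.0444 rad s⁻¹

ΔT = +5.9 K, ΔS = +6.03 psu (deep − shallow).
Δρ/ρ₀ = −αΔT + βΔS = -1.475 × 10⁻³ + 4.8843 × 10⁻³ = 3.4093 × 10⁻³, so Δρ ≈ 3.495 kg m⁻³.
N² = (g/ρ₀)·Δρ/Δz = g·(Δρ/ρ₀)/Δz = 9.81 × 3.4093 × 10⁻³ / 17 = 1.9674 × 10⁻³ s⁻².
N = √(1.9674 × 10⁻³) = 0.044355 rad s⁻¹ ≈ 0.0444 rad s⁻¹.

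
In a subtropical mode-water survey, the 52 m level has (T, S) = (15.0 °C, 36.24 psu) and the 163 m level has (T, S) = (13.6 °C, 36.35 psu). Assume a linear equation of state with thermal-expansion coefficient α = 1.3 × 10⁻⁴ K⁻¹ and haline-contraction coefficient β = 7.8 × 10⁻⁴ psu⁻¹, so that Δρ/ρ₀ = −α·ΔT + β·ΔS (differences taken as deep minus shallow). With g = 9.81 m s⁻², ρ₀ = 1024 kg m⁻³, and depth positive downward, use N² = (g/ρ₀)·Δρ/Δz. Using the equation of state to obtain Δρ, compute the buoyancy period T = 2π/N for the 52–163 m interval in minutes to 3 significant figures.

ΔT = -1.4 K, ΔS = +0.11 psu (deep − shallow).
Δρ/ρ₀ = −αΔT + βΔS = 1.82 × 10⁻⁴ + 8.58 × 10⁻⁵ = 2.678 × 10⁻⁴, so Δρ ≈ 0.2742 kg m⁻³.
N² = (g/ρ₀)·Δρ/Δz = g·(Δρ/ρ₀)/Δz = 9.81 × 2.678 × 10⁻⁴ / 111 = 2.3668 × 10⁻⁵ s⁻².
N = √(2.3668 × 10⁻⁵) = 4.8650 × 10⁻³ rad s⁻¹ → T = 2π/N = 1.2915 × 10³ s = 21.525 min ≈ 21.5 min.

21.5 min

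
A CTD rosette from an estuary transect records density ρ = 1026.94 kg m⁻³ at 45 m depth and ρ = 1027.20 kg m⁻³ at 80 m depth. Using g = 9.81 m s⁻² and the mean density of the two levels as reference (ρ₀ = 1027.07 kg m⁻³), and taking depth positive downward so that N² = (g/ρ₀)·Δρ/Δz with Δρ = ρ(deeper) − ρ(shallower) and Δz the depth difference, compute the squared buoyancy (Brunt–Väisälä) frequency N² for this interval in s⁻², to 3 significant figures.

Δρ = 1027.20 − 1026.94 = 0.26 kg m⁻³ over Δz = 80 − 45 = 35 m.
N² = (9.81/1027.07) × (0.26/35) = 7.0954 × 10⁻⁵ s⁻² ≈ 7.10 × 10⁻⁵ s⁻².
Since Δρ > 0 the layer is stably stratified.

7.10 × 10⁻⁵ s⁻²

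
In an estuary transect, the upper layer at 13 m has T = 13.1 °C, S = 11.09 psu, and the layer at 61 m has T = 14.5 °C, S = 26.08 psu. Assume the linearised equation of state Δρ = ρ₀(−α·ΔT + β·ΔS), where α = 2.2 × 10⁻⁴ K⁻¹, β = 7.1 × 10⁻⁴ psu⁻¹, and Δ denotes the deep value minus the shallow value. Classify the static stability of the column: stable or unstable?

ΔT = 14.5 − 13.1 = +1.4 K and ΔS = 26.08 − 11.09 = +14.99 psu (deep − shallow).
−αΔT = -3.08 × 10⁻⁴; βΔS = 0.0106429; sum Δρ/ρ₀ = 0.0103349.
Δρ/ρ₀ > 0, so Δρ > 0: deeper water is denser → statically stable.

stable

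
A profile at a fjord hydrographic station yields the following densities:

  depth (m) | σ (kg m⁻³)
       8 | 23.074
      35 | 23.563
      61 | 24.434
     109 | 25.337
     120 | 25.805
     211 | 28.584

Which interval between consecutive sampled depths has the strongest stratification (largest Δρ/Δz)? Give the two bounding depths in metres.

109–120 m

Compute the density gradient over each adjacent pair:
  8–35 m: Δρ/Δz = 0.489/27 = 0.018 kg m⁻⁴
  35–61 m: Δρ/Δz = 0.871/26 = 0.034 kg m⁻⁴
  61–109 m: Δρ/Δz = 0.903/48 = 0.019 kg m⁻⁴
  109–120 m: Δρ/Δz = 0.468/11 = 0.043 kg m⁻⁴
  120–211 m: Δρ/Δz = 2.779/91 = 0.031 kg m⁻⁴
The largest gradient is in the 109–120 m interval — the pycnocline.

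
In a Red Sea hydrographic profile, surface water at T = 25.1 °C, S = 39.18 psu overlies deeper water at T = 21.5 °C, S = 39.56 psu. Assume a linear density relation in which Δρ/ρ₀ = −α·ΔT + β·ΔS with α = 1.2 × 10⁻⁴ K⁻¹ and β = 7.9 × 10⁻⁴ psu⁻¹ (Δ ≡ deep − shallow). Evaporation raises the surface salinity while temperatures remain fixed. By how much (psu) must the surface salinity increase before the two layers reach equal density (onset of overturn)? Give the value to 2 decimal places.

0.93 psu

Neutral buoyancy requires −α(T_deep − T_surf) + β(S_deep − S_surf′) = 0.
S_surf′ = S_deep − (α/β)·ΔT = 39.56 − (1.2 × 10⁻⁴/7.9 × 10⁻⁴)·(-3.6) = 40.1068 psu.
Increase required: 40.1068 − 39.18 = 0.9268 psu.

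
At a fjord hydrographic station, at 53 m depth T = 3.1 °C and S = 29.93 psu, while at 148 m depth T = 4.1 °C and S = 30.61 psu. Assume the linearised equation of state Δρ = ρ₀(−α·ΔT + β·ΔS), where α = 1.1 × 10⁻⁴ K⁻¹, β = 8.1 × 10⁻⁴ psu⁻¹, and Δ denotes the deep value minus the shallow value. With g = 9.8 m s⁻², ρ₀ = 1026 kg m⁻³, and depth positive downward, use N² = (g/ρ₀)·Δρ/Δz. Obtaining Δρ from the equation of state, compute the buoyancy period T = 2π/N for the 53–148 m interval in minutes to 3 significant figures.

ΔT = +1.0 K, ΔS = +0.68 psu (deep − shallow).
Δρ/ρ₀ = −αΔT + βΔS = -1.10 × 10⁻⁴ + 5.508 × 10⁻⁴ = 4.408 × 10⁻⁴, so Δρ ≈ 0.4523 kg m⁻³.
N² = (g/ρ₀)·Δρ/Δz = g·(Δρ/ρ₀)/Δz = 9.8 × 4.408 × 10⁻⁴ / 95 = 4.5472 × 10⁻⁵ s⁻².
N = √(4.5472 × 10⁻⁵) = 6.7433 × 10⁻³ rad s⁻¹ → T = 2π/N = 931.77 s = 15.530 min ≈ 15.5 min.

15.5 min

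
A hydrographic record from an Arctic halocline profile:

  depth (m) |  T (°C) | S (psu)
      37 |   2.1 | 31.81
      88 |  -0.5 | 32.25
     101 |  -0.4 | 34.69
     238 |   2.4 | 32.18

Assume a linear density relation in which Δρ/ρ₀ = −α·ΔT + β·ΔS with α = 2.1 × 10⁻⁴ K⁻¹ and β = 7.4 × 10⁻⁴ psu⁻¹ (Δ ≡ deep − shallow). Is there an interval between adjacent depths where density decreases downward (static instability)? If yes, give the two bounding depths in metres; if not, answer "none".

101–238 m

Evaluate Δρ/ρ₀ = −αΔT + βΔS across each adjacent pair:
  37–88 m: −αΔT+βΔS = −(2.1 × 10⁻⁴)(-2.6)+(7.4 × 10⁻⁴)(+0.44) = 8.7 × 10⁻⁴ → stable
  88–101 m: −αΔT+βΔS = −(2.1 × 10⁻⁴)(+0.1)+(7.4 × 10⁻⁴)(+2.44) = 1.8 × 10⁻³ → stable
  101–238 m: −αΔT+βΔS = −(2.1 × 10⁻⁴)(+2.8)+(7.4 × 10⁻⁴)(-2.51) = -2.4 × 10⁻³ → UNSTABLE
The 101–238 m interval has Δρ < 0: lighter water underlies denser water.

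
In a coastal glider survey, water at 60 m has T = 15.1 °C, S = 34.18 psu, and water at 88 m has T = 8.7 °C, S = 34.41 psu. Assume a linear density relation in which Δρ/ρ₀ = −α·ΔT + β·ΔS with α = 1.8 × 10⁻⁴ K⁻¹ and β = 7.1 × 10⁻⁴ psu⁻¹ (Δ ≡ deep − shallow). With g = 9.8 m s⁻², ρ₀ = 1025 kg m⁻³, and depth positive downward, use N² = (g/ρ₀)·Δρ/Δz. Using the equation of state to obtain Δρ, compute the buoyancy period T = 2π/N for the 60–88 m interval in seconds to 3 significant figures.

293 s

ΔT = -6.4 K, ΔS = +0.23 psu (deep − shallow).
Δρ/ρ₀ = −αΔT + βΔS = 1.152 × 10⁻³ + 1.633 × 10⁻⁴ = 1.3153 × 10⁻³, so Δρ ≈ 1.348 kg m⁻³.
N² = (g/ρ₀)·Δρ/Δz = g·(Δρ/ρ₀)/Δz = 9.8 × 1.3153 × 10⁻³ / 28 = 4.6036 × 10⁻⁴ s⁻².
N = √(4.6036 × 10⁻⁴) = 0.021456 rad s⁻¹ → T = 2π/N = 292.84 s ≈ 293 s.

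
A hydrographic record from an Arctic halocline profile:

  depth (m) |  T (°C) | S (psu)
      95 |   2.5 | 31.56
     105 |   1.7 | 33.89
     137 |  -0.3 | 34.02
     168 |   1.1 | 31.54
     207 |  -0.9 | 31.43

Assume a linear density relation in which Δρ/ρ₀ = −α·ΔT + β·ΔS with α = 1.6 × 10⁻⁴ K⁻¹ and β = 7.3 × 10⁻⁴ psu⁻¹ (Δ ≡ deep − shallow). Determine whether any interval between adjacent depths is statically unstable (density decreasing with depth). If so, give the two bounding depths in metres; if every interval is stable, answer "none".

137–168 m

Evaluate Δρ/ρ₀ = −αΔT + βΔS across each adjacent pair:
  95–105 m: −αΔT+βΔS = −(1.6 × 10⁻⁴)(-0.8)+(7.3 × 10⁻⁴)(+2.33) = 1.8 × 10⁻³ → stable
  105–137 m: −αΔT+βΔS = −(1.6 × 10⁻⁴)(-2.0)+(7.3 × 10⁻⁴)(+0.13) = 4.1 × 10⁻⁴ → stable
  137–168 m: −αΔT+βΔS = −(1.6 × 10⁻⁴)(+1.4)+(7.3 × 10⁻⁴)(-2.48) = -2.0 × 10⁻³ → UNSTABLE
  168–207 m: −αΔT+βΔS = −(1.6 × 10⁻⁴)(-2.0)+(7.3 × 10⁻⁴)(-0.11) = 2.4 × 10⁻⁴ → stable
The 137–168 m interval has Δρ < 0: lighter water underlies denser water.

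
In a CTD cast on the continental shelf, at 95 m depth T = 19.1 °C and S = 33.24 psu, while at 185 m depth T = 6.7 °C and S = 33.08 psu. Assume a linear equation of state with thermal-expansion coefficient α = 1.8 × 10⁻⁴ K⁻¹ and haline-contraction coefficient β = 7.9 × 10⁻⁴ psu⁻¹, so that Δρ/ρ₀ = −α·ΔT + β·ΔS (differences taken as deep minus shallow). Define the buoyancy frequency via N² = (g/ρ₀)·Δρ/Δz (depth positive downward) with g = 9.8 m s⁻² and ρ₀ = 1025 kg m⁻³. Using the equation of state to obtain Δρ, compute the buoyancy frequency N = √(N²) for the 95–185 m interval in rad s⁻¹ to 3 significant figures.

ΔT = -12.4 K, ΔS = -0.16 psu (deep − shallow).
Δρ/ρ₀ = −αΔT + βΔS = 2.232 × 10⁻³ − 1.264 × 10⁻⁴ = 2.1056 × 10⁻³, so Δρ ≈ 2.158 kg m⁻³.
N² = (g/ρ₀)·Δρ/Δz = g·(Δρ/ρ₀)/Δz = 9.8 × 2.1056 × 10⁻³ / 90 = 2.2928 × 10⁻⁴ s⁻².
N = √(2.2928 × 10⁻⁴) = 0.015142 rad s⁻¹ ≈ 0.0151 rad s⁻¹.

0.0151 rad s⁻¹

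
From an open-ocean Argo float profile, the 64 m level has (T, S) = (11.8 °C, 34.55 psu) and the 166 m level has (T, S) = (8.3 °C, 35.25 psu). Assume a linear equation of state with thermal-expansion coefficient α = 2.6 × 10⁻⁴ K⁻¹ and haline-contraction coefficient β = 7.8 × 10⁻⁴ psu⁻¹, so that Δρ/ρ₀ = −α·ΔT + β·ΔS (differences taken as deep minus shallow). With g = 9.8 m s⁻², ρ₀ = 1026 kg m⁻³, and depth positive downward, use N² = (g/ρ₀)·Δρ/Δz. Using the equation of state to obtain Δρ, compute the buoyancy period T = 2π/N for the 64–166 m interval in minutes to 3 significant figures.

8.85 min

ΔT = -3.5 K, ΔS = +0.70 psu (deep − shallow).
Δρ/ρ₀ = −αΔT + βΔS = 9.10 × 10⁻⁴ + 5.46 × 10⁻⁴ = 1.456 × 10⁻³, so Δρ ≈ 1.494 kg m⁻³.
N² = (g/ρ₀)·Δρ/Δz = g·(Δρ/ρ₀)/Δz = 9.8 × 1.456 × 10⁻³ / 102 = 1.3989 × 10⁻⁴ s⁻².
N = √(1.3989 × 10⁻⁴) = 0.011828 rad s⁻¹ → T = 2π/N = 531.21 s = 8.8535 min ≈ 8.85 min.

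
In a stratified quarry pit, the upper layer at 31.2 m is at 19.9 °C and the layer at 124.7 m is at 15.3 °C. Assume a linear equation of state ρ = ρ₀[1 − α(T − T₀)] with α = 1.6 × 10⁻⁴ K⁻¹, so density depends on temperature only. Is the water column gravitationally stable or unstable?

ΔT = 15.3 − 19.9 = -4.6 K, so Δρ/ρ₀ = −αΔT = 7.36 × 10⁻⁴.
Δρ/ρ₀ > 0, so Δρ > 0: deeper water is denser → statically stable.

stable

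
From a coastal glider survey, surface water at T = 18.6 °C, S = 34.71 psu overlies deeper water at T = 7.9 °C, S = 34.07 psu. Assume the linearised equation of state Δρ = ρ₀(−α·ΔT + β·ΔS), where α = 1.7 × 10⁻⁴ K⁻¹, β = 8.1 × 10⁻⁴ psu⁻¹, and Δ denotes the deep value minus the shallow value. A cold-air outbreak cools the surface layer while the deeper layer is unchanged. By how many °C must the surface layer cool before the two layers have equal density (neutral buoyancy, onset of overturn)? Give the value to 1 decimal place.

7.7 °C

Neutral buoyancy requires Δρ = 0, i.e. −α(T_deep − T_surf′) + β(S_deep − S_surf) = 0.
T_surf′ = T_deep − (β/α)·ΔS = 7.9 − (8.1 × 10⁻⁴/1.7 × 10⁻⁴)·(-0.64) = 10.949 °C.
Cooling required: 18.6 − (10.949) = 7.651 °C.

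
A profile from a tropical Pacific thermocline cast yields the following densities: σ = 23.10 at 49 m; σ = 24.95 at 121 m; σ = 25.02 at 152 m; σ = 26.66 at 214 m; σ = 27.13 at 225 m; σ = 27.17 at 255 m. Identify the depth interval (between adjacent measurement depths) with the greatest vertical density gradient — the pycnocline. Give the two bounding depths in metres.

Compute the density gradient over each adjacent pair:
  49–121 m: Δρ/Δz = 1.85/72 = 0.026 kg m⁻⁴
  121–152 m: Δρ/Δz = 0.07/31 = 2.3 × 10⁻³ kg m⁻⁴
  152–214 m: Δρ/Δz = 1.64/62 = 0.026 kg m⁻⁴
  214–225 m: Δρ/Δz = 0.47/11 = 0.043 kg m⁻⁴
  225–255 m: Δρ/Δz = 0.04/30 = 1.3 × 10⁻³ kg m⁻⁴
The largest gradient is in the 214–225 m interval — the pycnocline.

214–225 m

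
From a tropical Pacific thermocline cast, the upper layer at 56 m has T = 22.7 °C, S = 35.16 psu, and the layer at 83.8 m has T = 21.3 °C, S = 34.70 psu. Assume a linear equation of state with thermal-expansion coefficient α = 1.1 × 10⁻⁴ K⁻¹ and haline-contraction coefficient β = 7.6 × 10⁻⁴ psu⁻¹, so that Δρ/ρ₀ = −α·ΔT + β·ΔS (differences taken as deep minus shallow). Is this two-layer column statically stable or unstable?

ΔT = 21.3 − 22.7 = -1.4 K and ΔS = 34.70 − 35.16 = -0.46 psu (deep − shallow).
−αΔT = 1.54 × 10⁻⁴; βΔS = -3.496 × 10⁻⁴; sum Δρ/ρ₀ = -1.956 × 10⁻⁴.
Δρ/ρ₀ < 0, so Δρ < 0: deeper water is lighter → statically unstable; the column would overturn.

unstable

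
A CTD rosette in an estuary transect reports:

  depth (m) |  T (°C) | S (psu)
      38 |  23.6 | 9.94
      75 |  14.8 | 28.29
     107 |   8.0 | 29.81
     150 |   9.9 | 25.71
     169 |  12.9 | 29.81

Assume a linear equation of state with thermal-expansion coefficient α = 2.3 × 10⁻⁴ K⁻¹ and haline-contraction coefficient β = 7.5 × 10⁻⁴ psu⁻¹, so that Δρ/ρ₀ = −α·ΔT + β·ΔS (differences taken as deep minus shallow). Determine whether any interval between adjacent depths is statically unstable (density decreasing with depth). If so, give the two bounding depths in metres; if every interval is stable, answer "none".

107–150 m

Evaluate Δρ/ρ₀ = −αΔT + βΔS across each adjacent pair:
  38–75 m: −αΔT+βΔS = −(2.3 × 10⁻⁴)(-8.8)+(7.5 × 10⁻⁴)(+18.35) = 0.016 → stable
  75–107 m: −αΔT+βΔS = −(2.3 × 10⁻⁴)(-6.8)+(7.5 × 10⁻⁴)(+1.52) = 2.7 × 10⁻³ → stable
  107–150 m: −αΔT+βΔS = −(2.3 × 10⁻⁴)(+1.9)+(7.5 × 10⁻⁴)(-4.10) = -3.5 × 10⁻³ → UNSTABLE
  150–169 m: −αΔT+βΔS = −(2.3 × 10⁻⁴)(+3.0)+(7.5 × 10⁻⁴)(+4.10) = 2.4 × 10⁻³ → stable
The 107–150 m interval has Δρ < 0: lighter water underlies denser water.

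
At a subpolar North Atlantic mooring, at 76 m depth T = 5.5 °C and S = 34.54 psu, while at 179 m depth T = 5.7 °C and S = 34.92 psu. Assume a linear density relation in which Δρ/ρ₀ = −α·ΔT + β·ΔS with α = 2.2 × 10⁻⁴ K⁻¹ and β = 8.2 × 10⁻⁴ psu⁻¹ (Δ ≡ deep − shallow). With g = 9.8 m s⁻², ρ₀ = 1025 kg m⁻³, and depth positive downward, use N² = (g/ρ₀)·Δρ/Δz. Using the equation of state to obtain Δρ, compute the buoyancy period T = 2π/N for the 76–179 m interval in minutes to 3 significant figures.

20.8 min

ΔT = +0.2 K, ΔS = +0.38 psu (deep − shallow).
Δρ/ρ₀ = −αΔT + βΔS = -4.40 × 10⁻⁵ + 3.116 × 10⁻⁴ = 2.676 × 10⁻⁴, so Δρ ≈ 0.2743 kg m⁻³.
N² = (g/ρ₀)·Δρ/Δz = g·(Δρ/ρ₀)/Δz = 9.8 × 2.676 × 10⁻⁴ / 103 = 2.5461 × 10⁻⁵ s⁻².
N = √(2.5461 × 10⁻⁵) = 5.0459 × 10⁻³ rad s⁻¹ → T = 2π/N = 1.2452 × 10³ s = 20.753 min ≈ 20.8 min.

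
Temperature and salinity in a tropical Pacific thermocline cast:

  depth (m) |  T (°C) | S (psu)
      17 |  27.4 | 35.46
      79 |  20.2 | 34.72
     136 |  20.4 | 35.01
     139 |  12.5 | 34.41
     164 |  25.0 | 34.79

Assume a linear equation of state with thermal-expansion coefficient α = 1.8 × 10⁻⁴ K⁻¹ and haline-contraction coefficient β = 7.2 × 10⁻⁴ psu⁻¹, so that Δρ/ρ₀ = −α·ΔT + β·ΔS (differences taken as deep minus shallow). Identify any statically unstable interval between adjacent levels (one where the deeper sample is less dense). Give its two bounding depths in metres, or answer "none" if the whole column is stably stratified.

Evaluate Δρ/ρ₀ = −αΔT + βΔS across each adjacent pair:
  17–79 m: −αΔT+βΔS = −(1.8 × 10⁻⁴)(-7.2)+(7.2 × 10⁻⁴)(-0.74) = 7.6 × 10⁻⁴ → stable
  79–136 m: −αΔT+βΔS = −(1.8 × 10⁻⁴)(+0.2)+(7.2 × 10⁻⁴)(+0.29) = 1.7 × 10⁻⁴ → stable
  136–139 m: −αΔT+βΔS = −(1.8 × 10⁻⁴)(-7.9)+(7.2 × 10⁻⁴)(-0.60) = 9.9 × 10⁻⁴ → stable
  139–164 m: −αΔT+βΔS = −(1.8 × 10⁻⁴)(+12.5)+(7.2 × 10⁻⁴)(+0.38) = -2.0 × 10⁻³ → UNSTABLE
The 139–164 m interval has Δρ < 0: lighter water underlies denser water.

139–164 m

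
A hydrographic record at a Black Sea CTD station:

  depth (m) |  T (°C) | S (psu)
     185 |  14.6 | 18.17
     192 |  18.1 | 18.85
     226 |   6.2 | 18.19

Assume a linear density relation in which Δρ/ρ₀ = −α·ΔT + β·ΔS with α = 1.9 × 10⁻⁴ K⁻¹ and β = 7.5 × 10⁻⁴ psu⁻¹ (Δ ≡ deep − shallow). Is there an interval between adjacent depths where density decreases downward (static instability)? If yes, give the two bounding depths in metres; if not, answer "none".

185–192 m

Evaluate Δρ/ρ₀ = −αΔT + βΔS across each adjacent pair:
  185–192 m: −αΔT+βΔS = −(1.9 × 10⁻⁴)(+3.5)+(7.5 × 10⁻⁴)(+0.68) = -1.5 × 10⁻⁴ → UNSTABLE
  192–226 m: −αΔT+βΔS = −(1.9 × 10⁻⁴)(-11.9)+(7.5 × 10⁻⁴)(-0.66) = 1.8 × 10⁻³ → stable
The 185–192 m interval has Δρ < 0: lighter water underlies denser water.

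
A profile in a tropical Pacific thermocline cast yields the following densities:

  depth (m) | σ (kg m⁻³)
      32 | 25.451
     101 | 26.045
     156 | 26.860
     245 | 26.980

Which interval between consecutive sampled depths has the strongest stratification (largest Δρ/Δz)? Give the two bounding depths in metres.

Compute the density gradient over each adjacent pair:
  32–101 m: Δρ/Δz = 0.594/69 = 8.6 × 10⁻³ kg m⁻⁴
  101–156 m: Δρ/Δz = 0.815/55 = 0.015 kg m⁻⁴
  156–245 m: Δρ/Δz = 0.120/89 = 1.3 × 10⁻³ kg m⁻⁴
The largest gradient is in the 101–156 m interval — the pycnocline.

101–156 m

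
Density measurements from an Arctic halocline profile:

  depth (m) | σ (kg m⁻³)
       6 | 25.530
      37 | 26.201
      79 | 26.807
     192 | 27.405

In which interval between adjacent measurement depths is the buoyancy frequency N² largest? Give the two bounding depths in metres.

Compute the density gradient over each adjacent pair:
  6–37 m: Δρ/Δz = 0.671/31 = 0.022 kg m⁻⁴
  37–79 m: Δρ/Δz = 0.606/42 = 0.014 kg m⁻⁴
  79–192 m: Δρ/Δz = 0.598/113 = 5.3 × 10⁻³ kg m⁻⁴
The largest gradient is in the 6–37 m interval — the pycnocline.

6–37 m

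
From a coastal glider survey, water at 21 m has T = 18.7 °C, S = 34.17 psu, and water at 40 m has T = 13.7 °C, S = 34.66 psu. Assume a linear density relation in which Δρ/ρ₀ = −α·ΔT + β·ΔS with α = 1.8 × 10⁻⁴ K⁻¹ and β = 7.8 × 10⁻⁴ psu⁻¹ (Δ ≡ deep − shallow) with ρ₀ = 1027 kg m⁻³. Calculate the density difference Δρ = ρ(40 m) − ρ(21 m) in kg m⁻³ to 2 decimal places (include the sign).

+1.32 kg m⁻³

ΔT = -5.0 K, ΔS = +0.49 psu (deep − shallow).
Δρ/ρ₀ = −(1.8 × 10⁻⁴)(-5.0) + (7.8 × 10⁻⁴)(+0.49) = 1.2822 × 10⁻³.
Δρ = 1027 × (1.2822 × 10⁻³) = +1.32 kg m⁻³.
Positive Δρ: denser below, stable.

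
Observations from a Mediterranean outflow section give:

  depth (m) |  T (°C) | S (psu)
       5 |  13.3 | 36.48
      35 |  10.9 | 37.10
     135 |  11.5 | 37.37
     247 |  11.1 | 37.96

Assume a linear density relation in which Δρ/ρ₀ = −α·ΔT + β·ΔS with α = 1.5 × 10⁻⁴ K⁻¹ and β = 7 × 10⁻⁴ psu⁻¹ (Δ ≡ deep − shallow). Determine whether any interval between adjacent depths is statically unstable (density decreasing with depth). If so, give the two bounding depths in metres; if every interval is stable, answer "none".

Evaluate Δρ/ρ₀ = −αΔT + βΔS across each adjacent pair:
  5–35 m: −αΔT+βΔS = −(1.5 × 10⁻⁴)(-2.4)+(7 × 10⁻⁴)(+0.62) = 7.9 × 10⁻⁴ → stable
  35–135 m: −αΔT+βΔS = −(1.5 × 10⁻⁴)(+0.6)+(7 × 10⁻⁴)(+0.27) = 9.9 × 10⁻⁵ → stable
  135–247 m: −αΔT+βΔS = −(1.5 × 10⁻⁴)(-0.4)+(7 × 10⁻⁴)(+0.59) = 4.7 × 10⁻⁴ → stable
Every interval has Δρ > 0: the column is stably stratified throughout.

none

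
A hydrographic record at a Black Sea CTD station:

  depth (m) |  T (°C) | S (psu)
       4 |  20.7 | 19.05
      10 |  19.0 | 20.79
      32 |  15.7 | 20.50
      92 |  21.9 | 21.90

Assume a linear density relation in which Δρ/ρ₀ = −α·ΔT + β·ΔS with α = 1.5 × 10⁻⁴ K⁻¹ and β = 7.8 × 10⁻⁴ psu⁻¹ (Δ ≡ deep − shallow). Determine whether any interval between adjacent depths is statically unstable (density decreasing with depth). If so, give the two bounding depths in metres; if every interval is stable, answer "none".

none

Evaluate Δρ/ρ₀ = −αΔT + βΔS across each adjacent pair:
  4–10 m: −αΔT+βΔS = −(1.5 × 10⁻⁴)(-1.7)+(7.8 × 10⁻⁴)(+1.74) = 1.6 × 10⁻³ → stable
  10–32 m: −αΔT+βΔS = −(1.5 × 10⁻⁴)(-3.3)+(7.8 × 10⁻⁴)(-0.29) = 2.7 × 10⁻⁴ → stable
  32–92 m: −αΔT+βΔS = −(1.5 × 10⁻⁴)(+6.2)+(7.8 × 10⁻⁴)(+1.40) = 1.6 × 10⁻⁴ → stable
Every interval has Δρ > 0: the column is stably stratified throughout.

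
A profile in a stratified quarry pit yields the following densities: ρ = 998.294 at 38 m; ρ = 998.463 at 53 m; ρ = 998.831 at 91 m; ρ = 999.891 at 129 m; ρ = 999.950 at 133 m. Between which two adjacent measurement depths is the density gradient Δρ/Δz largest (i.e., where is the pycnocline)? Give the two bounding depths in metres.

91–129 m

Compute the density gradient over each adjacent pair:
  38–53 m: Δρ/Δz = 0.169/15 = 0.011 kg m⁻⁴
  53–91 m: Δρ/Δz = 0.368/38 = 9.7 × 10⁻³ kg m⁻⁴
  91–129 m: Δρ/Δz = 1.060/38 = 0.028 kg m⁻⁴
  129–133 m: Δρ/Δz = 0.059/4 = 0.015 kg m⁻⁴
The largest gradient is in the 91–129 m interval — the pycnocline.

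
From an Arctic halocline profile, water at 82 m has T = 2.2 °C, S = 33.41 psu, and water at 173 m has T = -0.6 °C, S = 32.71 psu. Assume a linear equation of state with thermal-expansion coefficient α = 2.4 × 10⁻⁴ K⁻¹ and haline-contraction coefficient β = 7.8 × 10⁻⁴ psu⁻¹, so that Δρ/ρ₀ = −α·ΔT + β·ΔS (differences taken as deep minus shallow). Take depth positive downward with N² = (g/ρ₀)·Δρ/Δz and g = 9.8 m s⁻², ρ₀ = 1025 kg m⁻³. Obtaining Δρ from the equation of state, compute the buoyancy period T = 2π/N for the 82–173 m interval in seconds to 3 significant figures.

ΔT = -2.8 K, ΔS = -0.70 psu (deep − shallow).
Δρ/ρ₀ = −αΔT + βΔS = 6.72 × 10⁻⁴ − 5.46 × 10⁻⁴ = 1.26 × 10⁻⁴, so Δρ ≈ 0.1292 kg m⁻³.
N² = (g/ρ₀)·Δρ/Δz = g·(Δρ/ρ₀)/Δz = 9.8 × 1.26 × 10⁻⁴ / 91 = 1.3569 × 10⁻⁵ s⁻².
N = √(1.3569 × 10⁻⁵) = 3.6836 × 10⁻³ rad s⁻¹ → T = 2π/N = 1.7057 × 10³ s ≈ 1.71 × 10³ s.

1.71 × 10³ s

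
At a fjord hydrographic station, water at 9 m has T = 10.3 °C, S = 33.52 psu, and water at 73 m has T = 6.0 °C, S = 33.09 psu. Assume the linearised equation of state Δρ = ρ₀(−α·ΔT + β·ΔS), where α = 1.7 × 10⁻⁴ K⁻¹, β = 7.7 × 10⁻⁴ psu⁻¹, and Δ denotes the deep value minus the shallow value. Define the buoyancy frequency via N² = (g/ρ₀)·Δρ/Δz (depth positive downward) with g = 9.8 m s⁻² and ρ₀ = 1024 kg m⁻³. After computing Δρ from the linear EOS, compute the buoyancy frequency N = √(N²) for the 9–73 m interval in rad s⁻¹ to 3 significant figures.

7.83 × 10⁻³ rad s⁻¹

ΔT = -4.3 K, ΔS = -0.43 psu (deep − shallow).
Δρ/ρ₀ = −αΔT + βΔS = 7.31 × 10⁻⁴ − 3.311 × 10⁻⁴ = 3.999 × 10⁻⁴, so Δρ ≈ 0.4095 kg m⁻³.
N² = (g/ρ₀)·Δρ/Δz = g·(Δρ/ρ₀)/Δz = 9.8 × 3.999 × 10⁻⁴ / 64 = 6.1235 × 10⁻⁵ s⁻².
N = √(6.1235 × 10⁻⁵) = 7.8253 × 10⁻³ rad s⁻¹ ≈ 7.83 × 10⁻³ rad s⁻¹.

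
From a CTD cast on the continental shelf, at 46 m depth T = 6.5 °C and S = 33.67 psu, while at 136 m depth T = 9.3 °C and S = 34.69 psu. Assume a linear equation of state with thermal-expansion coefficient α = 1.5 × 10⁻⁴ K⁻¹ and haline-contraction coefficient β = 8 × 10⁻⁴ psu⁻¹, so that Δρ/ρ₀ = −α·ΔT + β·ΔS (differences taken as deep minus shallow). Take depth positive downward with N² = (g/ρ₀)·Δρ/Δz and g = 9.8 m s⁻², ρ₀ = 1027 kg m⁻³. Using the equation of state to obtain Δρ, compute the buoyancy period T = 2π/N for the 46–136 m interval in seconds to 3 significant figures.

ΔT = +2.8 K, ΔS = +1.02 psu (deep − shallow).
Δρ/ρ₀ = −αΔT + βΔS = -4.20 × 10⁻⁴ + 8.16 × 10⁻⁴ = 3.96 × 10⁻⁴, so Δρ ≈ 0.4067 kg m⁻³.
N² = (g/ρ₀)·Δρ/Δz = g·(Δρ/ρ₀)/Δz = 9.8 × 3.96 × 10⁻⁴ / 90 = 4.3120 × 10⁻⁵ s⁻².
N = √(4.3120 × 10⁻⁵) = 6.5666 × 10⁻³ rad s⁻¹ → T = 2π/N = 956.84 s ≈ 957 s.

957 s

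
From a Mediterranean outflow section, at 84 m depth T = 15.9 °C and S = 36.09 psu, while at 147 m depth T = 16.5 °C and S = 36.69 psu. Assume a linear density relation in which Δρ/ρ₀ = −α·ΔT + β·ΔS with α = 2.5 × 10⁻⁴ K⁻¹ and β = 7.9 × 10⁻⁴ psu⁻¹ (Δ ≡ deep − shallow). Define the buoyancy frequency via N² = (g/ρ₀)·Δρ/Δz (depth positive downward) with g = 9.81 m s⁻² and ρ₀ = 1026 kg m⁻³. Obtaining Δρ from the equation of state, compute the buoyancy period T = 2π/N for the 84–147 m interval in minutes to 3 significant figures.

ΔT = +0.6 K, ΔS = +0.60 psu (deep − shallow).
Δρ/ρ₀ = −αΔT + βΔS = -1.50 × 10⁻⁴ + 4.74 × 10⁻⁴ = 3.24 × 10⁻⁴, so Δρ ≈ 0.3324 kg m⁻³.
N² = (g/ρ₀)·Δρ/Δz = g·(Δρ/ρ₀)/Δz = 9.81 × 3.24 × 10⁻⁴ / 63 = 5.0451 × 10⁻⁵ s⁻².
N = √(5.0451 × 10⁻⁵) = 7.1029 × 10⁻³ rad s⁻¹ → T = 2π/N = 884.59 s = 14.743 min ≈ 14.7 min.

14.7 min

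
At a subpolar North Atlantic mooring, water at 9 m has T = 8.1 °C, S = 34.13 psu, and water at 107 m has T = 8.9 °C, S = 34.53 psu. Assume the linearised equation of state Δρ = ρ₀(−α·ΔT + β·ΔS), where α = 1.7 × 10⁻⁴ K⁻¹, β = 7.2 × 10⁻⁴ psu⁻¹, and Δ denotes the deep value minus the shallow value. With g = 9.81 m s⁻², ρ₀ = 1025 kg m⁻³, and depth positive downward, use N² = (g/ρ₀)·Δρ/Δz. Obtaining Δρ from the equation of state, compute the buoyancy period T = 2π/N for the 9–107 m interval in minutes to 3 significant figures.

26.8 min

ΔT = +0.8 K, ΔS = +0.40 psu (deep − shallow).
Δρ/ρ₀ = −αΔT + βΔS = -1.36 × 10⁻⁴ + 2.88 × 10⁻⁴ = 1.52 × 10⁻⁴, so Δρ ≈ 0.1558 kg m⁻³.
N² = (g/ρ₀)·Δρ/Δz = g·(Δρ/ρ₀)/Δz = 9.81 × 1.52 × 10⁻⁴ / 98 = 1.5216 × 10⁻⁵ s⁻².
N = √(1.5216 × 10⁻⁵) = 3.9008 × 10⁻³ rad s⁻¹ → T = 2π/N = 1.6107 × 10³ s = 26.845 min ≈ 26.8 min.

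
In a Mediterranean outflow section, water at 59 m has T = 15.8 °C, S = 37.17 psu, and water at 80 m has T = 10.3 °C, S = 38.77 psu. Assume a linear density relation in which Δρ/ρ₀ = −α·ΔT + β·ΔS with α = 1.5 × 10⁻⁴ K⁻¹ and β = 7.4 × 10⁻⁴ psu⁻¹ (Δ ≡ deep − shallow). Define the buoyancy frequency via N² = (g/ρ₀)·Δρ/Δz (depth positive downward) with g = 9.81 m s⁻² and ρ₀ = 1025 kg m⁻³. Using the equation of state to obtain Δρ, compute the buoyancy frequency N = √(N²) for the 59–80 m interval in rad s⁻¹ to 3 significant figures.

ΔT = -5.5 K, ΔS = +1.60 psu (deep − shallow).
Δρ/ρ₀ = −αΔT + βΔS = 8.25 × 10⁻⁴ + 1.184 × 10⁻³ = 2.009 × 10⁻³, so Δρ ≈ 2.059 kg m⁻³.
N² = (g/ρ₀)·Δρ/Δz = g·(Δρ/ρ₀)/Δz = 9.81 × 2.009 × 10⁻³ / 21 = 9.3849 × 10⁻⁴ s⁻².
N = √(9.3849 × 10⁻⁴) = 0.030635 rad s⁻¹ ≈ 0.0306 rad s⁻¹.

0.0306 rad s⁻¹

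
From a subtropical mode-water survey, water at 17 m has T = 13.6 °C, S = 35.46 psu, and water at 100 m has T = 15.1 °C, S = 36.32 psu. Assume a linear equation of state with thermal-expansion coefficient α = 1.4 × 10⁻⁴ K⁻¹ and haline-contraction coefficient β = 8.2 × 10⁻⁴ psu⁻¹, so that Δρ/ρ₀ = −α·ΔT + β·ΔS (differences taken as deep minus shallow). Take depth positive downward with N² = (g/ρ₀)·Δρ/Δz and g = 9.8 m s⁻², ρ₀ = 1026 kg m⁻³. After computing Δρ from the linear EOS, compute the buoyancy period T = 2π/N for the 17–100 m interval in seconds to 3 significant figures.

ΔT = +1.5 K, ΔS = +0.86 psu (deep − shallow).
Δρ/ρ₀ = −αΔT + βΔS = -2.10 × 10⁻⁴ + 7.052 × 10⁻⁴ = 4.952 × 10⁻⁴, so Δρ ≈ 0.5081 kg m⁻³.
N² = (g/ρ₀)·Δρ/Δz = g·(Δρ/ρ₀)/Δz = 9.8 × 4.952 × 10⁻⁴ / 83 = 5.8469 × 10⁻⁵ s⁻².
N = √(5.8469 × 10⁻⁵) = 7.6465 × 10⁻³ rad s⁻¹ → T = 2π/N = 821.71 s ≈ 822 s.

822 s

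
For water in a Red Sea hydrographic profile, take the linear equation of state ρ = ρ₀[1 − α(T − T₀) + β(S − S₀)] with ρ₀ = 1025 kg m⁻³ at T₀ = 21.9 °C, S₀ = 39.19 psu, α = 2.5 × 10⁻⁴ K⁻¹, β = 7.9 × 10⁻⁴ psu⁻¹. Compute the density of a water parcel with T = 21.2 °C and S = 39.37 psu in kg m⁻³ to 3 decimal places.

T − T₀ = -0.7 K, S − S₀ = +0.18 psu.
Bracket = 1 − α·(-0.7) + β·(+0.18) = 1 + (3.172 × 10⁻⁴) = 1.0003172.
ρ = 1025 × 1.0003172 = 1025.325 kg m⁻³.

1025.325 kg m⁻³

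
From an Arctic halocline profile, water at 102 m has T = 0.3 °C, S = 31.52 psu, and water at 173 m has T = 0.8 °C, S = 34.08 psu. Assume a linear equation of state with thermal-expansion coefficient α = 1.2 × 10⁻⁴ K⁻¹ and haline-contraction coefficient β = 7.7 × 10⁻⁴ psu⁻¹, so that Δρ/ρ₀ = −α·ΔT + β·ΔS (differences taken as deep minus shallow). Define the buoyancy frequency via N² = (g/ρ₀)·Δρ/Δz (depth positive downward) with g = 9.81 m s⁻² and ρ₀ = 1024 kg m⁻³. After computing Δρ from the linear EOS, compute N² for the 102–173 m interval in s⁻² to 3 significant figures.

2.64 × 10⁻⁴ s⁻²

ΔT = +0.5 K, ΔS = +2.56 psu (deep − shallow).
Δρ/ρ₀ = −αΔT + βΔS = -6.00 × 10⁻⁵ + 1.9712 × 10⁻³ = 1.9112 × 10⁻³, so Δρ ≈ 1.957 kg m⁻³.
N² = (g/ρ₀)·Δρ/Δz = g·(Δρ/ρ₀)/Δz = 9.81 × 1.9112 × 10⁻³ / 71 = 2.6407 × 10⁻⁴ s⁻² ≈ 2.64 × 10⁻⁴ s⁻².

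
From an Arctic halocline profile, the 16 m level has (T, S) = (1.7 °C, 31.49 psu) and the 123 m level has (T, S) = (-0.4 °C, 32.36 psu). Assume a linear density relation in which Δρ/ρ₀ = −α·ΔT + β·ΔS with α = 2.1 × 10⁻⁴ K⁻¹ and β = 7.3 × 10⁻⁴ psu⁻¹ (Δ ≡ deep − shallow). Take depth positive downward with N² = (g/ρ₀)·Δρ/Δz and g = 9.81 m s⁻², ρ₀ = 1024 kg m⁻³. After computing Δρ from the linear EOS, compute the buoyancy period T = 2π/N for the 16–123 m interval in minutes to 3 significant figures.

ΔT = -2.1 K, ΔS = +0.87 psu (deep − shallow).
Δρ/ρ₀ = −αΔT + βΔS = 4.41 × 10⁻⁴ + 6.351 × 10⁻⁴ = 1.0761 × 10⁻³, so Δρ ≈ 1.102 kg m⁻³.
N² = (g/ρ₀)·Δρ/Δz = g·(Δρ/ρ₀)/Δz = 9.81 × 1.0761 × 10⁻³ / 107 = 9.8659 × 10⁻⁵ s⁻².
N = √(9.8659 × 10⁻⁵) = 9.9327 × 10⁻³ rad s⁻¹ → T = 2π/N = 632.58 s = 10.543 min ≈ 10.5 min.

10.5 min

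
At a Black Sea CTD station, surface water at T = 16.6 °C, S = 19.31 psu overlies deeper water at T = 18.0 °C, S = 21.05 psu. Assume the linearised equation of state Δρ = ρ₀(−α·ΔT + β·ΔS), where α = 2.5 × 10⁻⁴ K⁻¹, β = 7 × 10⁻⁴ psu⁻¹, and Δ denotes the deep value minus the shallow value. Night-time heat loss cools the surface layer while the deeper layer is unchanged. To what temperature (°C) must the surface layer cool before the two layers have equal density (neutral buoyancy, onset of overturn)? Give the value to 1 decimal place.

13.1 °C

Neutral buoyancy requires Δρ = 0, i.e. −α(T_deep − T_surf′) + β(S_deep − S_surf) = 0.
T_surf′ = T_deep − (β/α)·ΔS = 18.0 − (7 × 10⁻⁴/2.5 × 10⁻⁴)·(+1.74) = 13.128 °C.
Cooling required: 16.6 − (13.128) = 3.472 °C.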